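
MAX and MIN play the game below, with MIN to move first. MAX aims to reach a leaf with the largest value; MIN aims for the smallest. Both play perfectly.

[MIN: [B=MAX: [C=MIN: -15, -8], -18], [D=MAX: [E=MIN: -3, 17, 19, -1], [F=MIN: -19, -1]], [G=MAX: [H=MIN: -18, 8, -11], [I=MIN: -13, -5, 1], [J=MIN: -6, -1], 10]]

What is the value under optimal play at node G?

10

H: min(-18, 8, -11) = -18
I: min(-13, -5, 1) = -13
J: min(-6, -1) = -6
G: max(-18, -13, -6, 10) = 10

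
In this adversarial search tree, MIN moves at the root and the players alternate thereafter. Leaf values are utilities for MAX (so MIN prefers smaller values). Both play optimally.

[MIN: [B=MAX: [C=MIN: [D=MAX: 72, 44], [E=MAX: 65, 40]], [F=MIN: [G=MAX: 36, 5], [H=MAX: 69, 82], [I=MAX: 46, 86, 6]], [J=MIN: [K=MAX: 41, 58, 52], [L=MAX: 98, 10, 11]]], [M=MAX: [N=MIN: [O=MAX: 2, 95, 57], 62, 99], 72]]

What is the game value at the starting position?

D (MAX): max(72, 44) = 72
E (MAX): max(65, 40) = 65
C (MIN): min(72, 65) = 65
G (MAX): max(36, 5) = 36
H (MAX): max(69, 82) = 82
I (MAX): max(46, 86, 6) = 86
F (MIN): min(36, 82, 86) = 36
K (MAX): max(41, 58, 52) = 58
L (MAX): max(98, 10, 11) = 98
J (MIN): min(58, 98) = 58
B (MAX): max(65, 36, 58) = 65
O (MAX): max(2, 95, 57) = 95
N (MIN): min(95, 62, 99) = 62
M (MAX): max(62, 72) = 72
Root (MIN): min(65, 72) = 65

65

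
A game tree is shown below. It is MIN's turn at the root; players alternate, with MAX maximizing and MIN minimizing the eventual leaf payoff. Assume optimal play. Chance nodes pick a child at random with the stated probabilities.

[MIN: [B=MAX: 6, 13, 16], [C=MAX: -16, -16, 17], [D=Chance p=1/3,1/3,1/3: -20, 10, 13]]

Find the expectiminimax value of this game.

B (MAX): max(6, 13, 16) = 16
C (MAX): max(-16, -16, 17) = 17
D (Chance): 1/3·-20 + 1/3·10 + 1/3·13 = 1
Root (MIN): min(16, 17, 1) = 1

1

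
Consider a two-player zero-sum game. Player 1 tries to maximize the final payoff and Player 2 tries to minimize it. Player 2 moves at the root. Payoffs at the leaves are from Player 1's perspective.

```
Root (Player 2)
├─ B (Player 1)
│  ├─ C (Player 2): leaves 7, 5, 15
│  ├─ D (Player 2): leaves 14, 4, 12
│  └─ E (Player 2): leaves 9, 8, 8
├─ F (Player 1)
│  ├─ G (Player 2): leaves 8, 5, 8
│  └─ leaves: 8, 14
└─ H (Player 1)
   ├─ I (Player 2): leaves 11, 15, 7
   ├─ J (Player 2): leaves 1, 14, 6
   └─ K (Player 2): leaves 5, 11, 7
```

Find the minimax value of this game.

7

C (Player 2): min(7, 5, 15) = 5
D (Player 2): min(14, 4, 12) = 4
E (Player 2): min(9, 8, 8) = 8
B (Player 1): max(5, 4, 8) = 8
G (Player 2): min(8, 5, 8) = 5
F (Player 1): max(5, 8, 14) = 14
I (Player 2): min(11, 15, 7) = 7
J (Player 2): min(1, 14, 6) = 1
K (Player 2): min(5, 11, 7) = 5
H (Player 1): max(7, 1, 5) = 7
Root (Player 2): min(8, 14, 7) = 7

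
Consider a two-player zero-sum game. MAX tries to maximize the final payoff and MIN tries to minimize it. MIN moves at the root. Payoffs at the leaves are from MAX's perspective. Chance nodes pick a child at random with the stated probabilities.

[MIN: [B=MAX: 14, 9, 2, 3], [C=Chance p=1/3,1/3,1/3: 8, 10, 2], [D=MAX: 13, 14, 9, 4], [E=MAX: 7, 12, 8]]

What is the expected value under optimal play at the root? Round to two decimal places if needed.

B (MAX): max(14, 9, 2, 3) = 14
C (Chance): 1/3·8 + 1/3·10 + 1/3·2 = 6.67
D (MAX): max(13, 14, 9, 4) = 14
E (MAX): max(7, 12, 8) = 12
Root (MIN): min(14, 6.67, 14, 12) = 6.67

6.67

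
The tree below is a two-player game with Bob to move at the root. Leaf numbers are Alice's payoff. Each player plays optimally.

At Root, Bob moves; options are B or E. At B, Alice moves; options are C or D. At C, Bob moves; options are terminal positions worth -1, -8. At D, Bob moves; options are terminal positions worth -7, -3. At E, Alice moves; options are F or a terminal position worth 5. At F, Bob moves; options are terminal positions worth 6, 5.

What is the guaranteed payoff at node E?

F: min(6, 5) = 5
E: max(5, 5) = 5

5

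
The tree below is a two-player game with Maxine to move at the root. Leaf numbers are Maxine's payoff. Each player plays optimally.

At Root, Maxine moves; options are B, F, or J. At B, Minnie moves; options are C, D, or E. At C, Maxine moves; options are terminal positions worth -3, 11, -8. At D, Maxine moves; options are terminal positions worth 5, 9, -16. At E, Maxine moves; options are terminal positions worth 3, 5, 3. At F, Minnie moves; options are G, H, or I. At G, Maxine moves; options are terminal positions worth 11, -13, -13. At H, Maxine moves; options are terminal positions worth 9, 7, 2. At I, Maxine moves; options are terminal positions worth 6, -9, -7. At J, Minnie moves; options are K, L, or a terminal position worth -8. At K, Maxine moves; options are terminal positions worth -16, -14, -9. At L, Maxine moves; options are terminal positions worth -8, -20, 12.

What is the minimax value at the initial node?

C (Maxine): max(-3, 11, -8) = 11
D (Maxine): max(5, 9, -16) = 9
E (Maxine): max(3, 5, 3) = 5
B (Minnie): min(11, 9, 5) = 5
G (Maxine): max(11, -13, -13) = 11
H (Maxine): max(9, 7, 2) = 9
I (Maxine): max(6, -9, -7) = 6
F (Minnie): min(11, 9, 6) = 6
K (Maxine): max(-16, -14, -9) = -9
L (Maxine): max(-8, -20, 12) = 12
J (Minnie): min(-9, 12, -8) = -9
Root (Maxine): max(5, 6, -9) = 6

6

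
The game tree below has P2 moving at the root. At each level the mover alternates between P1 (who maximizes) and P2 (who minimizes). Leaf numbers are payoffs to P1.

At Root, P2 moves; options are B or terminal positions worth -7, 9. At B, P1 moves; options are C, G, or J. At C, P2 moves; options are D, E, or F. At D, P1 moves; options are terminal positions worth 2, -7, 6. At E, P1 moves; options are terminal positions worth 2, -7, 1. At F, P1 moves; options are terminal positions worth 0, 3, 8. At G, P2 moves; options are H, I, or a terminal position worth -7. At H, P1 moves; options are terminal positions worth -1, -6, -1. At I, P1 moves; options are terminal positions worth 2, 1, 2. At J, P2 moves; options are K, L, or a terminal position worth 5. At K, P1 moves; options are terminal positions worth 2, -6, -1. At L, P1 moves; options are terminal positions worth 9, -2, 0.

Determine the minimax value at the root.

-7

D (P1): max(2, -7, 6) = 6
E (P1): max(2, -7, 1) = 2
F (P1): max(0, 3, 8) = 8
C (P2): min(6, 2, 8) = 2
H (P1): max(-1, -6, -1) = -1
I (P1): max(2, 1, 2) = 2
G (P2): min(-1, 2, -7) = -7
K (P1): max(2, -6, -1) = 2
L (P1): max(9, -2, 0) = 9
J (P2): min(2, 9, 5) = 2
B (P1): max(2, -7, 2) = 2
Root (P2): min(2, -7, 9) = -7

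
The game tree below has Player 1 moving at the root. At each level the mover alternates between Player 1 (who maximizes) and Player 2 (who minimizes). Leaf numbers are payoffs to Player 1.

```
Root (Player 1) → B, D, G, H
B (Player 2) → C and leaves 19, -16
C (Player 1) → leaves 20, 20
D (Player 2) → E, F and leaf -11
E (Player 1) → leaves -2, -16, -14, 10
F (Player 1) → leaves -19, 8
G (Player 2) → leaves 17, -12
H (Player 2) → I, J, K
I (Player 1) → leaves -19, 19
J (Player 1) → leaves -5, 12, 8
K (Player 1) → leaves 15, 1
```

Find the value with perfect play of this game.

12

C (Player 1): max(20, 20) = 20
B (Player 2): min(20, 19, -16) = -16
E (Player 1): max(-2, -16, -14, 10) = 10
F (Player 1): max(-19, 8) = 8
D (Player 2): min(10, 8, -11) = -11
G (Player 2): min(17, -12) = -12
I (Player 1): max(-19, 19) = 19
J (Player 1): max(-5, 12, 8) = 12
K (Player 1): max(15, 1) = 15
H (Player 2): min(19, 12, 15) = 12
Root (Player 1): max(-16, -11, -12, 12) = 12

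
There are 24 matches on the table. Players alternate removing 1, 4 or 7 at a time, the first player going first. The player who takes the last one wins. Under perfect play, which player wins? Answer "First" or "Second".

Mark each pile size as W (mover wins) or L (mover loses):
i:   0  1  2  3  4  5  6  7  8  9 10 11 12 13 14 15 16 17 18 19 20 21 22 23 24
     L  W  L  W  W  L  W  W  L  W  L  W  W  L  W  W  L  W  L  W  W  L  W  W  L
Position 24 is L, so the second player wins.

Second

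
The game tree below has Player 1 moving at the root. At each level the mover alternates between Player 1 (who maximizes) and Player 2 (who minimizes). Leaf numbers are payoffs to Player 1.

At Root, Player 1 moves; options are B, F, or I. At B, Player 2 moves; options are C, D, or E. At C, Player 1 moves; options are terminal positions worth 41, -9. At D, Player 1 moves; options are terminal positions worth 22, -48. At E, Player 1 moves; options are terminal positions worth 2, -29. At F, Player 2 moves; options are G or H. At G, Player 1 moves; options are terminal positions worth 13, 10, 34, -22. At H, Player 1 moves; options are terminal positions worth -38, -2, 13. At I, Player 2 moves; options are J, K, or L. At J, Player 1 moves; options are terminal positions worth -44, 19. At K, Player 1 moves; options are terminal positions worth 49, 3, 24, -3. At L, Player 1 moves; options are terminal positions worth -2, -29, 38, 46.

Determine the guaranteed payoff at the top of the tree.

C (Player 1): max(41, -9) = 41
D (Player 1): max(22, -48) = 22
E (Player 1): max(2, -29) = 2
B (Player 2): min(41, 22, 2) = 2
G (Player 1): max(13, 10, 34, -22) = 34
H (Player 1): max(-38, -2, 13) = 13
F (Player 2): min(34, 13) = 13
J (Player 1): max(-44, 19) = 19
K (Player 1): max(49, 3, 24, -3) = 49
L (Player 1): max(-2, -29, 38, 46) = 46
I (Player 2): min(19, 49, 46) = 19
Root (Player 1): max(2, 13, 19) = 19

19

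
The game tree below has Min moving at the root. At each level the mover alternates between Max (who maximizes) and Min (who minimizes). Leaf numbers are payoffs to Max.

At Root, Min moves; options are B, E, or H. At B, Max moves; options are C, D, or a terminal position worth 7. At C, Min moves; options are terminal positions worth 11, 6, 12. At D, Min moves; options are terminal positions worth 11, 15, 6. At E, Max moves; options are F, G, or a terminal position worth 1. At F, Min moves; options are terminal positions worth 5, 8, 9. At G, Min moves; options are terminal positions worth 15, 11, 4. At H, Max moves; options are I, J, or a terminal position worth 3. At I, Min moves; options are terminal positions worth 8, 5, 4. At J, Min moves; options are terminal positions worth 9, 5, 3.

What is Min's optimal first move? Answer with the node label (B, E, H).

H

C (Min): min(11, 6, 12) = 6
D (Min): min(11, 15, 6) = 6
B (Max): max(6, 6, 7) = 7
F (Min): min(5, 8, 9) = 5
G (Min): min(15, 11, 4) = 4
E (Max): max(5, 4, 1) = 5
I (Min): min(8, 5, 4) = 4
J (Min): min(9, 5, 3) = 3
H (Max): max(4, 3, 3) = 4
Root (Min): min(7, 5, 4) = 4
Min picks the child with the lowest value: H (value 4).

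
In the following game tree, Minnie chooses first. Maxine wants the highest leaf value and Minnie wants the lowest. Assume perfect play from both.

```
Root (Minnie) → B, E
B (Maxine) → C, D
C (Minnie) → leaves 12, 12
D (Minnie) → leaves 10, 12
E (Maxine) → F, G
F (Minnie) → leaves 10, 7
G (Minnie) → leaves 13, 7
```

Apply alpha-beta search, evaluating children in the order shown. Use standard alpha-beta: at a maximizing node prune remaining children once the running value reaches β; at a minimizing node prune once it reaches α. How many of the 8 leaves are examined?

7

C [α=-∞,β=+∞]: v=12
D [α=12,β=+∞]: v=10 after child 1 ≤ α → α-cutoff, skip 1
B [α=-∞,β=+∞]: v=12
F [α=-∞,β=12]: v=7
G [α=7,β=12]: v=7
E [α=-∞,β=12]: v=7
Root [α=-∞,β=+∞]: v=7
Leaves evaluated: 7 of 8.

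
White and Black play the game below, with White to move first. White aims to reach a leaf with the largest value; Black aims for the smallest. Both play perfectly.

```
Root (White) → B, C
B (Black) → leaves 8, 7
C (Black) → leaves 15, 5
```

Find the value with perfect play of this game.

B (Black): min(8, 7) = 7
C (Black): min(15, 5) = 5
Root (White): max(7, 5) = 7

7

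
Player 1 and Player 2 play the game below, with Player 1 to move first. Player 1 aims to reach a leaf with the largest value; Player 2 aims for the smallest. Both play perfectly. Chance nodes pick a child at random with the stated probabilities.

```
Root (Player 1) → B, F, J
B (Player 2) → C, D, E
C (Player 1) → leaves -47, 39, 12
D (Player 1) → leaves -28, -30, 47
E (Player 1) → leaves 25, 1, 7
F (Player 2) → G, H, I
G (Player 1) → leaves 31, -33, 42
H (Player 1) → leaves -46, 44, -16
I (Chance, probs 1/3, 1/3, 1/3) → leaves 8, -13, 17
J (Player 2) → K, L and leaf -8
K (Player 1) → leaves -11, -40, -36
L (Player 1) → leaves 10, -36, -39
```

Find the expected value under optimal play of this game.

25

C (Player 1): max(-47, 39, 12) = 39
D (Player 1): max(-28, -30, 47) = 47
E (Player 1): max(25, 1, 7) = 25
B (Player 2): min(39, 47, 25) = 25
G (Player 1): max(31, -33, 42) = 42
H (Player 1): max(-46, 44, -16) = 44
I (Chance): 1/3·8 + 1/3·-13 + 1/3·17 = 4
F (Player 2): min(42, 44, 4) = 4
K (Player 1): max(-11, -40, -36) = -11
L (Player 1): max(10, -36, -39) = 10
J (Player 2): min(-11, 10, -8) = -11
Root (Player 1): max(25, 4, -11) = 25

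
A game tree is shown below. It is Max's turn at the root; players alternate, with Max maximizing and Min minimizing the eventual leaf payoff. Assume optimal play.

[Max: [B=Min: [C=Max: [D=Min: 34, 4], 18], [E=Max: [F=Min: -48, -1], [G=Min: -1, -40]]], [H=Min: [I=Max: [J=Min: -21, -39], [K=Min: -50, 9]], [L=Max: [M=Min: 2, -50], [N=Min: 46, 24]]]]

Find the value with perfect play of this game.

D (Min): min(34, 4) = 4
C (Max): max(4, 18) = 18
F (Min): min(-48, -1) = -48
G (Min): min(-1, -40) = -40
E (Max): max(-48, -40) = -40
B (Min): min(18, -40) = -40
J (Min): min(-21, -39) = -39
K (Min): min(-50, 9) = -50
I (Max): max(-39, -50) = -39
M (Min): min(2, -50) = -50
N (Min): min(46, 24) = 24
L (Max): max(-50, 24) = 24
H (Min): min(-39, 24) = -39
Root (Max): max(-40, -39) = -39

-39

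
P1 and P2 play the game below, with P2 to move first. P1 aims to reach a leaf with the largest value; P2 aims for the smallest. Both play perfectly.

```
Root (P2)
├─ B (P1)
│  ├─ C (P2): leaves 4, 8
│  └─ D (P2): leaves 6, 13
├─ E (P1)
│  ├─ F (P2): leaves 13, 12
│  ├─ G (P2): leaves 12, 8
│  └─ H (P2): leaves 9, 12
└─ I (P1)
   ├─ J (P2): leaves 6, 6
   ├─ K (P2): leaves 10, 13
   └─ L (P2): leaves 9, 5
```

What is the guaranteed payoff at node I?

10

J: min(6, 6) = 6
K: min(10, 13) = 10
L: min(9, 5) = 5
I: max(6, 10, 5) = 10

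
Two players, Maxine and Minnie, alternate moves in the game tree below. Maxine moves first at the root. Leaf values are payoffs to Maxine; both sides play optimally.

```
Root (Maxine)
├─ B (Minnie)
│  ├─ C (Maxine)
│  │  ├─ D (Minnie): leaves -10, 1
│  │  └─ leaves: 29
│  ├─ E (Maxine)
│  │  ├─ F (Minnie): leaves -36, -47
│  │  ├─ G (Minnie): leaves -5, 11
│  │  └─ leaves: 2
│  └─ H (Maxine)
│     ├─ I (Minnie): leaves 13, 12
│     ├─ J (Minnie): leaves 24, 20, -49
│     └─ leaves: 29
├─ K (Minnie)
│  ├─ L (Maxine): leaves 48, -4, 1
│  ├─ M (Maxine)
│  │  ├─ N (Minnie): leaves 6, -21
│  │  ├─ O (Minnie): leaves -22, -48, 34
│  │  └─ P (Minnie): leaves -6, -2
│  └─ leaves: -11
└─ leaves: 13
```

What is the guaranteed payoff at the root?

13

D (Minnie): min(-10, 1) = -10
C (Maxine): max(-10, 29) = 29
F (Minnie): min(-36, -47) = -47
G (Minnie): min(-5, 11) = -5
E (Maxine): max(-47, -5, 2) = 2
I (Minnie): min(13, 12) = 12
J (Minnie): min(24, 20, -49) = -49
H (Maxine): max(12, -49, 29) = 29
B (Minnie): min(29, 2, 29) = 2
L (Maxine): max(48, -4, 1) = 48
N (Minnie): min(6, -21) = -21
O (Minnie): min(-22, -48, 34) = -48
P (Minnie): min(-6, -2) = -6
M (Maxine): max(-21, -48, -6) = -6
K (Minnie): min(48, -6, -11) = -11
Root (Maxine): max(2, -11, 13) = 13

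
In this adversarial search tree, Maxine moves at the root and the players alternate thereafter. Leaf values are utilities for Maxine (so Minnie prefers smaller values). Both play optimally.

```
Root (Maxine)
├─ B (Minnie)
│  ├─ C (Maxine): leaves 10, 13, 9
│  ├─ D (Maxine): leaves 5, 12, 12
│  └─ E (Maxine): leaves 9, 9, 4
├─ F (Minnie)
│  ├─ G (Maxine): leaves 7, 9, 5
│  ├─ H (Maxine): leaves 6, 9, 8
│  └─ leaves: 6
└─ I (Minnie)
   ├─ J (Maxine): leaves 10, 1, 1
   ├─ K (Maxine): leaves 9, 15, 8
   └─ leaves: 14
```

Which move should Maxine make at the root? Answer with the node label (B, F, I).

I

C (Maxine): max(10, 13, 9) = 13
D (Maxine): max(5, 12, 12) = 12
E (Maxine): max(9, 9, 4) = 9
B (Minnie): min(13, 12, 9) = 9
G (Maxine): max(7, 9, 5) = 9
H (Maxine): max(6, 9, 8) = 9
F (Minnie): min(9, 9, 6) = 6
J (Maxine): max(10, 1, 1) = 10
K (Maxine): max(9, 15, 8) = 15
I (Minnie): min(10, 15, 14) = 10
Root (Maxine): max(9, 6, 10) = 10
Maxine picks the child with the highest value: I (value 10).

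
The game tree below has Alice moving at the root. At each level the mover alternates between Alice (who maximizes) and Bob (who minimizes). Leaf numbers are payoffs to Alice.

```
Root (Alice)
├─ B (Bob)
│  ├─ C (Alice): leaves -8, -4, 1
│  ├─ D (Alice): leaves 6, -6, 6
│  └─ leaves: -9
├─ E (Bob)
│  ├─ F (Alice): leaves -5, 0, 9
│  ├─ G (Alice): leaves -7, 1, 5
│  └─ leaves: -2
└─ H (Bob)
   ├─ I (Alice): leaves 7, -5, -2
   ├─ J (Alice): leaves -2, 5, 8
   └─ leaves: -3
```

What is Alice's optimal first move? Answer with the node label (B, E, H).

C (Alice): max(-8, -4, 1) = 1
D (Alice): max(6, -6, 6) = 6
B (Bob): min(1, 6, -9) = -9
F (Alice): max(-5, 0, 9) = 9
G (Alice): max(-7, 1, 5) = 5
E (Bob): min(9, 5, -2) = -2
I (Alice): max(7, -5, -2) = 7
J (Alice): max(-2, 5, 8) = 8
H (Bob): min(7, 8, -3) = -3
Root (Alice): max(-9, -2, -3) = -2
Alice picks the child with the highest value: E (value -2).

E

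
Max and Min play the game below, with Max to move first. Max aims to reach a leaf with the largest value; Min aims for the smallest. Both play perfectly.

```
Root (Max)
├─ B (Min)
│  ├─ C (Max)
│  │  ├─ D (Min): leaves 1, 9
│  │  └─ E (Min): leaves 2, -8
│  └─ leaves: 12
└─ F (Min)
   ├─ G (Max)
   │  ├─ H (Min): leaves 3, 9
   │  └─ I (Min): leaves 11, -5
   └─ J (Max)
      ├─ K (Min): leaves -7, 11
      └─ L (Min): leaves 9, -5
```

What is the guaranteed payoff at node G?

H: min(3, 9) = 3
I: min(11, -5) = -5
G: max(3, -5) = 3

3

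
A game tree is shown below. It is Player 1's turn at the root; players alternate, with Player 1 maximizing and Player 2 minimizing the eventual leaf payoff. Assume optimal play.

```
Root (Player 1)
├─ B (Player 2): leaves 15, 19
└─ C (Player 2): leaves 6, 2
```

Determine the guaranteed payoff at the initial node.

15

B (Player 2): min(15, 19) = 15
C (Player 2): min(6, 2) = 2
Root (Player 1): max(15, 2) = 15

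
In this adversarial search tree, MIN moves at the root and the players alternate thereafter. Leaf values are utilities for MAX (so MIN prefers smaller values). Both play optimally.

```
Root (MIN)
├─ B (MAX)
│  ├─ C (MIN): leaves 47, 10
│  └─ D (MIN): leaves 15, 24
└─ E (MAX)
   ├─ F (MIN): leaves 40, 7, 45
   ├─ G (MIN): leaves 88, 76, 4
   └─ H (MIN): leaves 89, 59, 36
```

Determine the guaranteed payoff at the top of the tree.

C (MIN): min(47, 10) = 10
D (MIN): min(15, 24) = 15
B (MAX): max(10, 15) = 15
F (MIN): min(40, 7, 45) = 7
G (MIN): min(88, 76, 4) = 4
H (MIN): min(89, 59, 36) = 36
E (MAX): max(7, 4, 36) = 36
Root (MIN): min(15, 36) = 15

15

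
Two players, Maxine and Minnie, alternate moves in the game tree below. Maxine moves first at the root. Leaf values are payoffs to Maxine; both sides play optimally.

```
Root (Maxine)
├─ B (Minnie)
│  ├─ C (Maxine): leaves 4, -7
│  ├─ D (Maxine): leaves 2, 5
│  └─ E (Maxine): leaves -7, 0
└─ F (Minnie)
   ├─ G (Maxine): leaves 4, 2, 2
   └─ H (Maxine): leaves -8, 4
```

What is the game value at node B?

C: max(4, -7) = 4
D: max(2, 5) = 5
E: max(-7, 0) = 0
B: min(4, 5, 0) = 0

0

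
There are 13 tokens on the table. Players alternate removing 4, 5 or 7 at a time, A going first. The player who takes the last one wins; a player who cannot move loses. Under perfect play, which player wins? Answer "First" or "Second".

Second

Mark each pile size as W (mover wins) or L (mover loses):
i:   0  1  2  3  4  5  6  7  8  9 10 11 12 13
     L  L  L  L  W  W  W  W  W  W  W  L  L  L
Position 13 is L, so the second player wins.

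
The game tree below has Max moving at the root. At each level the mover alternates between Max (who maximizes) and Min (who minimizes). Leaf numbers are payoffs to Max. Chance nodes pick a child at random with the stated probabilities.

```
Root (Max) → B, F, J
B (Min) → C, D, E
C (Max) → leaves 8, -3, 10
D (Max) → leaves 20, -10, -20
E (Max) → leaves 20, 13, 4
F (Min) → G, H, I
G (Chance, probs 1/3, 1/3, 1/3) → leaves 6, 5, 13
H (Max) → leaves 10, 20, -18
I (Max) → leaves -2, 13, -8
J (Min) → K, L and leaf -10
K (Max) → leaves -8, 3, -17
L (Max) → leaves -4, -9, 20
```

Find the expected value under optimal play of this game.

C (Max): max(8, -3, 10) = 10
D (Max): max(20, -10, -20) = 20
E (Max): max(20, 13, 4) = 20
B (Min): min(10, 20, 20) = 10
G (Chance): 1/3·6 + 1/3·5 + 1/3·13 = 8
H (Max): max(10, 20, -18) = 20
I (Max): max(-2, 13, -8) = 13
F (Min): min(8, 20, 13) = 8
K (Max): max(-8, 3, -17) = 3
L (Max): max(-4, -9, 20) = 20
J (Min): min(3, 20, -10) = -10
Root (Max): max(10, 8, -10) = 10

10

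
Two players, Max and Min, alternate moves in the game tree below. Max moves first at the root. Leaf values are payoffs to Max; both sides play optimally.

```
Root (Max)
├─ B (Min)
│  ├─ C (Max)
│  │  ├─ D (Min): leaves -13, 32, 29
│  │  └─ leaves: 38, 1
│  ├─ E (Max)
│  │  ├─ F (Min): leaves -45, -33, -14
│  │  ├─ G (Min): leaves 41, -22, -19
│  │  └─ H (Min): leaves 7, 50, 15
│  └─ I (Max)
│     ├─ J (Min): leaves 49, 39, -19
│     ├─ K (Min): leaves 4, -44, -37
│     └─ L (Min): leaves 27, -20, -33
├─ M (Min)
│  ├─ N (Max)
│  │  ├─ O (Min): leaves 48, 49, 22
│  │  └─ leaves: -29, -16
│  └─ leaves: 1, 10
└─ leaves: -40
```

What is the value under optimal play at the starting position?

D (Min): min(-13, 32, 29) = -13
C (Max): max(-13, 38, 1) = 38
F (Min): min(-45, -33, -14) = -45
G (Min): min(41, -22, -19) = -22
H (Min): min(7, 50, 15) = 7
E (Max): max(-45, -22, 7) = 7
J (Min): min(49, 39, -19) = -19
K (Min): min(4, -44, -37) = -44
L (Min): min(27, -20, -33) = -33
I (Max): max(-19, -44, -33) = -19
B (Min): min(38, 7, -19) = -19
O (Min): min(48, 49, 22) = 22
N (Max): max(22, -29, -16) = 22
M (Min): min(22, 1, 10) = 1
Root (Max): max(-19, 1, -40) = 1

1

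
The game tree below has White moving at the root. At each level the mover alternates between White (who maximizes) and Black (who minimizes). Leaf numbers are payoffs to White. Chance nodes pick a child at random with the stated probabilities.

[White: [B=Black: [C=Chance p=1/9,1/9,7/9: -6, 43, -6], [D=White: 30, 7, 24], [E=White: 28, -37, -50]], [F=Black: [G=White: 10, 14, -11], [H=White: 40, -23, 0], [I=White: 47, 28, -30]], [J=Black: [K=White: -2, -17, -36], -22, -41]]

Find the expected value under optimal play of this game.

14

C (Chance): 1/9·-6 + 1/9·43 + 7/9·-6 = -0.56
D (White): max(30, 7, 24) = 30
E (White): max(28, -37, -50) = 28
B (Black): min(-0.56, 30, 28) = -0.56
G (White): max(10, 14, -11) = 14
H (White): max(40, -23, 0) = 40
I (White): max(47, 28, -30) = 47
F (Black): min(14, 40, 47) = 14
K (White): max(-2, -17, -36) = -2
J (Black): min(-2, -22, -41) = -41
Root (White): max(-0.56, 14, -41) = 14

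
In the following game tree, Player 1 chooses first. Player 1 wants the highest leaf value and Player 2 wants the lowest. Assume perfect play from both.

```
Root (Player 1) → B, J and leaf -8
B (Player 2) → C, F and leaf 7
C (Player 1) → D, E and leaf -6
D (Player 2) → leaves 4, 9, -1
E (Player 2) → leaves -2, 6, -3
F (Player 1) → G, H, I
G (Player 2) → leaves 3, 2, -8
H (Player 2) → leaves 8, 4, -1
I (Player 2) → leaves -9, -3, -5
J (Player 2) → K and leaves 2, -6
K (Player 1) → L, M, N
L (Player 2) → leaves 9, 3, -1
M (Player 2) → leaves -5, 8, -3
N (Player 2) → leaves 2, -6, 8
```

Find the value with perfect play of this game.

-1

D (Player 2): min(4, 9, -1) = -1
E (Player 2): min(-2, 6, -3) = -3
C (Player 1): max(-1, -3, -6) = -1
G (Player 2): min(3, 2, -8) = -8
H (Player 2): min(8, 4, -1) = -1
I (Player 2): min(-9, -3, -5) = -9
F (Player 1): max(-8, -1, -9) = -1
B (Player 2): min(-1, -1, 7) = -1
L (Player 2): min(9, 3, -1) = -1
M (Player 2): min(-5, 8, -3) = -5
N (Player 2): min(2, -6, 8) = -6
K (Player 1): max(-1, -5, -6) = -1
J (Player 2): min(-1, 2, -6) = -6
Root (Player 1): max(-1, -6, -8) = -1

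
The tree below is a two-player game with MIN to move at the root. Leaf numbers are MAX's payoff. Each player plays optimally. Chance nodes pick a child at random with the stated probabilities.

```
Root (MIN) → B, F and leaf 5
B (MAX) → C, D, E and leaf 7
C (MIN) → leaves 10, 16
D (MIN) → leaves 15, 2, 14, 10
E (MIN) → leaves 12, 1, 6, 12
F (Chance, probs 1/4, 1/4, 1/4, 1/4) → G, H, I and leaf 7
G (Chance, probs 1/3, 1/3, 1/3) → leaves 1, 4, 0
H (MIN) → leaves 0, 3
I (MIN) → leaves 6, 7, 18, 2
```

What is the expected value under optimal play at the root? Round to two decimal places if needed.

2.67

C (MIN): min(10, 16) = 10
D (MIN): min(15, 2, 14, 10) = 2
E (MIN): min(12, 1, 6, 12) = 1
B (MAX): max(10, 2, 1, 7) = 10
G (Chance): 1/3·1 + 1/3·4 + 1/3·0 = 1.67
H (MIN): min(0, 3) = 0
I (MIN): min(6, 7, 18, 2) = 2
F (Chance): 1/4·1.67 + 1/4·0 + 1/4·2 + 1/4·7 = 2.67
Root (MIN): min(10, 2.67, 5) = 2.67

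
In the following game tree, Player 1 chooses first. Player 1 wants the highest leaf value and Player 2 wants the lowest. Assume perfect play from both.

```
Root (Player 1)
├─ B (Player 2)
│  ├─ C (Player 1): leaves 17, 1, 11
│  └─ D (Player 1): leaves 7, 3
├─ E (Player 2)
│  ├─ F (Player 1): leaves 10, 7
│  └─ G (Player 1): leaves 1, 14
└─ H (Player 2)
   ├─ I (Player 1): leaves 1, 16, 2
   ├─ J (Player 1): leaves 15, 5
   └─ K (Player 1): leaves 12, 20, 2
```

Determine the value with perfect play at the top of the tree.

15

C (Player 1): max(17, 1, 11) = 17
D (Player 1): max(7, 3) = 7
B (Player 2): min(17, 7) = 7
F (Player 1): max(10, 7) = 10
G (Player 1): max(1, 14) = 14
E (Player 2): min(10, 14) = 10
I (Player 1): max(1, 16, 2) = 16
J (Player 1): max(15, 5) = 15
K (Player 1): max(12, 20, 2) = 20
H (Player 2): min(16, 15, 20) = 15
Root (Player 1): max(7, 10, 15) = 15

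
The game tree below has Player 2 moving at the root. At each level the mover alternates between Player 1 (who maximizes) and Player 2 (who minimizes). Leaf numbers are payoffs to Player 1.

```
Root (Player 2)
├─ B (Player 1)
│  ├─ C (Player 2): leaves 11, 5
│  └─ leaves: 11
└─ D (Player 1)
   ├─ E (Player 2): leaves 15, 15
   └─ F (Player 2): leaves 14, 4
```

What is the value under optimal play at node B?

11

C: min(11, 5) = 5
B: max(5, 11) = 11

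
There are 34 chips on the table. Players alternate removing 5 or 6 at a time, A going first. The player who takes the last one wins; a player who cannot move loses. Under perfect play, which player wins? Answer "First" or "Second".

Second

W/L table (W = player to move can force a win):
i:   0  1  2  3  4  5  6  7  8  9 10 11 12 13 14 15 16 17 18 19 20 21 22 23 24 25 26 27 28 29 30 31 32 33 34
     L  L  L  L  L  W  W  W  W  W  W  L  L  L  L  L  W  W  W  W  W  W  L  L  L  L  L  W  W  W  W  W  W  L  L
Position 34 is L, so the second player wins.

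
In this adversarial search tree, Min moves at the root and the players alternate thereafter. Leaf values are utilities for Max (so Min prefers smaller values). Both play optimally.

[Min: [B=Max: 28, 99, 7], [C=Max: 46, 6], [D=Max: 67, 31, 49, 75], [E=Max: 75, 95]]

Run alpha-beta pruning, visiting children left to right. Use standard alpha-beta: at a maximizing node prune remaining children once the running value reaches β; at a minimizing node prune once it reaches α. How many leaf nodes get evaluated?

B [α=-∞,β=+∞]: v=99
C [α=-∞,β=99]: v=46
D [α=-∞,β=46]: v=67 after child 1 ≥ β → β-cutoff, skip 3
E [α=-∞,β=46]: v=75 after child 1 ≥ β → β-cutoff, skip 1
Root [α=-∞,β=+∞]: v=46
Leaves evaluated: 7 of 11.

7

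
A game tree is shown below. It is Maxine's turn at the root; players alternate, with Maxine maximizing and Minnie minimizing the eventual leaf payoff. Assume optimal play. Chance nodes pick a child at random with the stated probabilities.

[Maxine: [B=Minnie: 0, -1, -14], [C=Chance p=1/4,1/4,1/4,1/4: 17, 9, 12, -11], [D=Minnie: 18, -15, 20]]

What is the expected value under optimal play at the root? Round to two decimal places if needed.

6.75

B (Minnie): min(0, -1, -14) = -14
C (Chance): 1/4·17 + 1/4·9 + 1/4·12 + 1/4·-11 = 6.75
D (Minnie): min(18, -15, 20) = -15
Root (Maxine): max(-14, 6.75, -15) = 6.75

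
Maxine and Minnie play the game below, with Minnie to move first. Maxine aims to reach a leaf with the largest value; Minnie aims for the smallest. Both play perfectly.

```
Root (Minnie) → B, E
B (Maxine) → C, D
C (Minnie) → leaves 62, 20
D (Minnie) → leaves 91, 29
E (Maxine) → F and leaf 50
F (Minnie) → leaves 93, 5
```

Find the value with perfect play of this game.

29

C (Minnie): min(62, 20) = 20
D (Minnie): min(91, 29) = 29
B (Maxine): max(20, 29) = 29
F (Minnie): min(93, 5) = 5
E (Maxine): max(5, 50) = 50
Root (Minnie): min(29, 50) = 29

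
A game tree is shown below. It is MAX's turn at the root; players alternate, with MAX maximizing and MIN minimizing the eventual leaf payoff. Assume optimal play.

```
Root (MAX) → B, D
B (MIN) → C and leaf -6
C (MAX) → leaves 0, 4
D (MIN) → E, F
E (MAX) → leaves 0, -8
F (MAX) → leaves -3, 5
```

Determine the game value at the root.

C (MAX): max(0, 4) = 4
B (MIN): min(4, -6) = -6
E (MAX): max(0, -8) = 0
F (MAX): max(-3, 5) = 5
D (MIN): min(0, 5) = 0
Root (MAX): max(-6, 0) = 0

0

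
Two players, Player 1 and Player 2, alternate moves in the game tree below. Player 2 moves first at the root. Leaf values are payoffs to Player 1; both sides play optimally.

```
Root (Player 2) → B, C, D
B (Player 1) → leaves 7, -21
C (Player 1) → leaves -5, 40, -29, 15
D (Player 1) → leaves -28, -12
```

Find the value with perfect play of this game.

-12

B (Player 1): max(7, -21) = 7
C (Player 1): max(-5, 40, -29, 15) = 40
D (Player 1): max(-28, -12) = -12
Root (Player 2): min(7, 40, -12) = -12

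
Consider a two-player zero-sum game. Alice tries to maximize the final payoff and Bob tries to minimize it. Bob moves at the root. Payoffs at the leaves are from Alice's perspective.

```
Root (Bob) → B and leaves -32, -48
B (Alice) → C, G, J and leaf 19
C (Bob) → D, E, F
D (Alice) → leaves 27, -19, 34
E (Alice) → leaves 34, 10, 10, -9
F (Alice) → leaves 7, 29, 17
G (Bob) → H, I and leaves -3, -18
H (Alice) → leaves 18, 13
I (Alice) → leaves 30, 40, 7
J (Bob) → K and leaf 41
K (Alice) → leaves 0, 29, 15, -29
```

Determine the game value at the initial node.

D (Alice): max(27, -19, 34) = 34
E (Alice): max(34, 10, 10, -9) = 34
F (Alice): max(7, 29, 17) = 29
C (Bob): min(34, 34, 29) = 29
H (Alice): max(18, 13) = 18
I (Alice): max(30, 40, 7) = 40
G (Bob): min(18, 40, -3, -18) = -18
K (Alice): max(0, 29, 15, -29) = 29
J (Bob): min(29, 41) = 29
B (Alice): max(29, -18, 29, 19) = 29
Root (Bob): min(29, -32, -48) = -48

-48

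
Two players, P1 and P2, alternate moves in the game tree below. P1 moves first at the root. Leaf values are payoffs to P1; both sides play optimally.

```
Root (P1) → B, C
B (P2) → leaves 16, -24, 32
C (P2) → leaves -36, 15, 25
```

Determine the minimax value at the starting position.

B (P2): min(16, -24, 32) = -24
C (P2): min(-36, 15, 25) = -36
Root (P1): max(-24, -36) = -24

-24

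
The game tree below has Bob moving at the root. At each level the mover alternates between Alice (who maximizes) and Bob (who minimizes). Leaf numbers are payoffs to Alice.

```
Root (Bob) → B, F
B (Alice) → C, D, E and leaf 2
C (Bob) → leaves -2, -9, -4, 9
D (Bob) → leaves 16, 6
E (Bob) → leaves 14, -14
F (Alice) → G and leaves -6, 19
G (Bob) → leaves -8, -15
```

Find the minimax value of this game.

C (Bob): min(-2, -9, -4, 9) = -9
D (Bob): min(16, 6) = 6
E (Bob): min(14, -14) = -14
B (Alice): max(-9, 6, -14, 2) = 6
G (Bob): min(-8, -15) = -15
F (Alice): max(-15, -6, 19) = 19
Root (Bob): min(6, 19) = 6

6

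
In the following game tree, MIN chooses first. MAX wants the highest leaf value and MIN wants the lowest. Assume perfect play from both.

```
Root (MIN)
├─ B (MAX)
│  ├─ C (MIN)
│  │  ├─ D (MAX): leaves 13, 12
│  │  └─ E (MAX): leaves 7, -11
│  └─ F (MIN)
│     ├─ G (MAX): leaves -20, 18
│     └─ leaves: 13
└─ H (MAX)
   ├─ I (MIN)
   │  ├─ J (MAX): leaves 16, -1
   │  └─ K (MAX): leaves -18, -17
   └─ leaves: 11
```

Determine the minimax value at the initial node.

11

D (MAX): max(13, 12) = 13
E (MAX): max(7, -11) = 7
C (MIN): min(13, 7) = 7
G (MAX): max(-20, 18) = 18
F (MIN): min(18, 13) = 13
B (MAX): max(7, 13) = 13
J (MAX): max(16, -1) = 16
K (MAX): max(-18, -17) = -17
I (MIN): min(16, -17) = -17
H (MAX): max(-17, 11) = 11
Root (MIN): min(13, 11) = 11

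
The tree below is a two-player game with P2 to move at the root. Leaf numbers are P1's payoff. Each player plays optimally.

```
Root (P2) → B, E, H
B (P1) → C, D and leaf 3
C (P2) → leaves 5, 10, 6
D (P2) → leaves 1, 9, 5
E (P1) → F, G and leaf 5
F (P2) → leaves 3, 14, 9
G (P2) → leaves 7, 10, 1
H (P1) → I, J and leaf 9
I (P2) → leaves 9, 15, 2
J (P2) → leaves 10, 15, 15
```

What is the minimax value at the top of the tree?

C (P2): min(5, 10, 6) = 5
D (P2): min(1, 9, 5) = 1
B (P1): max(5, 1, 3) = 5
F (P2): min(3, 14, 9) = 3
G (P2): min(7, 10, 1) = 1
E (P1): max(3, 1, 5) = 5
I (P2): min(9, 15, 2) = 2
J (P2): min(10, 15, 15) = 10
H (P1): max(2, 10, 9) = 10
Root (P2): min(5, 5, 10) = 5

5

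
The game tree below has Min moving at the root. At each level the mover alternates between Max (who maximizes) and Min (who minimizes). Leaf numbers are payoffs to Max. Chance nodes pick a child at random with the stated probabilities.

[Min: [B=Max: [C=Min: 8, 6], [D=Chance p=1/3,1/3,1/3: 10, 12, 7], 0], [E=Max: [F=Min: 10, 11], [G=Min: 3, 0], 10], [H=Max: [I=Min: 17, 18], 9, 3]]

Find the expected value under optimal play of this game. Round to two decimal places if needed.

C (Min): min(8, 6) = 6
D (Chance): 1/3·10 + 1/3·12 + 1/3·7 = 9.67
B (Max): max(6, 9.67, 0) = 9.67
F (Min): min(10, 11) = 10
G (Min): min(3, 0) = 0
E (Max): max(10, 0, 10) = 10
I (Min): min(17, 18) = 17
H (Max): max(17, 9, 3) = 17
Root (Min): min(9.67, 10, 17) = 9.67

9.67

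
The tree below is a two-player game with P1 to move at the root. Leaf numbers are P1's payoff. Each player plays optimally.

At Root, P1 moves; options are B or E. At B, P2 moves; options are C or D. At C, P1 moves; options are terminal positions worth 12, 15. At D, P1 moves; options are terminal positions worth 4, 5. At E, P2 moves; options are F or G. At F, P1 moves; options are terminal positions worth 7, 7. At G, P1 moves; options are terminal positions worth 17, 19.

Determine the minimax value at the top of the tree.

7

C (P1): max(12, 15) = 15
D (P1): max(4, 5) = 5
B (P2): min(15, 5) = 5
F (P1): max(7, 7) = 7
G (P1): max(17, 19) = 19
E (P2): min(7, 19) = 7
Root (P1): max(5, 7) = 7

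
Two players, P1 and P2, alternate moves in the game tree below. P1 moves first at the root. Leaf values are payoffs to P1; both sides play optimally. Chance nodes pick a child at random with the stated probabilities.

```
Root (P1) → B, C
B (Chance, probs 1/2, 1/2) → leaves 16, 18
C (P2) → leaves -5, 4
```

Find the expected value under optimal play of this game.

B (Chance): 1/2·16 + 1/2·18 = 17
C (P2): min(-5, 4) = -5
Root (P1): max(17, -5) = 17

17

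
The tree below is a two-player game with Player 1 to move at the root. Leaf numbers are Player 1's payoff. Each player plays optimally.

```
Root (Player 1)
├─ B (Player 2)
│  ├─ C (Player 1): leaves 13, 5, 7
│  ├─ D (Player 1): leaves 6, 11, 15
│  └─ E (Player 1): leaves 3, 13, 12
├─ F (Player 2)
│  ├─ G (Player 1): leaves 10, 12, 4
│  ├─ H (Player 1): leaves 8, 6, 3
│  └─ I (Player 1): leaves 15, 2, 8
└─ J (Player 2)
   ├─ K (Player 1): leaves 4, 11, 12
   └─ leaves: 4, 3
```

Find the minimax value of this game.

13

C (Player 1): max(13, 5, 7) = 13
D (Player 1): max(6, 11, 15) = 15
E (Player 1): max(3, 13, 12) = 13
B (Player 2): min(13, 15, 13) = 13
G (Player 1): max(10, 12, 4) = 12
H (Player 1): max(8, 6, 3) = 8
I (Player 1): max(15, 2, 8) = 15
F (Player 2): min(12, 8, 15) = 8
K (Player 1): max(4, 11, 12) = 12
J (Player 2): min(12, 4, 3) = 3
Root (Player 1): max(13, 8, 3) = 13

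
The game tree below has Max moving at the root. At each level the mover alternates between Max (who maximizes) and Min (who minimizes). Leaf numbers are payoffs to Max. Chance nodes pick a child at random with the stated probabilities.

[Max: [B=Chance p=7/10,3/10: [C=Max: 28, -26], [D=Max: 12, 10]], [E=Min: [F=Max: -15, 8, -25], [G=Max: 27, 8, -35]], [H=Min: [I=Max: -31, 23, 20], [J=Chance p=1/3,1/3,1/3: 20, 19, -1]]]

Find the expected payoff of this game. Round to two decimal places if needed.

23.2

C (Max): max(28, -26) = 28
D (Max): max(12, 10) = 12
B (Chance): 7/10·28 + 3/10·12 = 23.2
F (Max): max(-15, 8, -25) = 8
G (Max): max(27, 8, -35) = 27
E (Min): min(8, 27) = 8
I (Max): max(-31, 23, 20) = 23
J (Chance): 1/3·20 + 1/3·19 + 1/3·-1 = 12.67
H (Min): min(23, 12.67) = 12.67
Root (Max): max(23.2, 8, 12.67) = 23.2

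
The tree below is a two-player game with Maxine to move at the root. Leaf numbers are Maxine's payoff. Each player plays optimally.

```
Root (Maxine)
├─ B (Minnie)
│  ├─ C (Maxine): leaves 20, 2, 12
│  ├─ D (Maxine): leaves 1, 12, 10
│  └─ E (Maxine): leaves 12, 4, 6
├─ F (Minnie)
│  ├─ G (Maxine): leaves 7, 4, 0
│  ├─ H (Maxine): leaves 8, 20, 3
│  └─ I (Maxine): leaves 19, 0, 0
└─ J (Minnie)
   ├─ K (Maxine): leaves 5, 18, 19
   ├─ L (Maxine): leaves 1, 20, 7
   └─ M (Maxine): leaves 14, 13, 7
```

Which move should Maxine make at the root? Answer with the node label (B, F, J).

C (Maxine): max(20, 2, 12) = 20
D (Maxine): max(1, 12, 10) = 12
E (Maxine): max(12, 4, 6) = 12
B (Minnie): min(20, 12, 12) = 12
G (Maxine): max(7, 4, 0) = 7
H (Maxine): max(8, 20, 3) = 20
I (Maxine): max(19, 0, 0) = 19
F (Minnie): min(7, 20, 19) = 7
K (Maxine): max(5, 18, 19) = 19
L (Maxine): max(1, 20, 7) = 20
M (Maxine): max(14, 13, 7) = 14
J (Minnie): min(19, 20, 14) = 14
Root (Maxine): max(12, 7, 14) = 14
Maxine picks the child with the highest value: J (value 14).

J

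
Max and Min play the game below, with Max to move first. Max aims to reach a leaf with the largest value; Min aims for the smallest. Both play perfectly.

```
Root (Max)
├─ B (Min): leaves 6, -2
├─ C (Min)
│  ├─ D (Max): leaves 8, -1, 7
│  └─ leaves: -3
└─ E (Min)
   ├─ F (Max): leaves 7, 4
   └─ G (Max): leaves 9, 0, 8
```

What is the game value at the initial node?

B (Min): min(6, -2) = -2
D (Max): max(8, -1, 7) = 8
C (Min): min(8, -3) = -3
F (Max): max(7, 4) = 7
G (Max): max(9, 0, 8) = 9
E (Min): min(7, 9) = 7
Root (Max): max(-2, -3, 7) = 7

7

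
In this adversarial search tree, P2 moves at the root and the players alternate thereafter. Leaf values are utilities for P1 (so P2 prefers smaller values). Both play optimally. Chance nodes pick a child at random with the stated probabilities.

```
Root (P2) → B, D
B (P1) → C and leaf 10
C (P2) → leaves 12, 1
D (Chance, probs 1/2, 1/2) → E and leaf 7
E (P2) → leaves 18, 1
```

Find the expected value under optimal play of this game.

4

C (P2): min(12, 1) = 1
B (P1): max(1, 10) = 10
E (P2): min(18, 1) = 1
D (Chance): 1/2·1 + 1/2·7 = 4
Root (P2): min(10, 4) = 4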